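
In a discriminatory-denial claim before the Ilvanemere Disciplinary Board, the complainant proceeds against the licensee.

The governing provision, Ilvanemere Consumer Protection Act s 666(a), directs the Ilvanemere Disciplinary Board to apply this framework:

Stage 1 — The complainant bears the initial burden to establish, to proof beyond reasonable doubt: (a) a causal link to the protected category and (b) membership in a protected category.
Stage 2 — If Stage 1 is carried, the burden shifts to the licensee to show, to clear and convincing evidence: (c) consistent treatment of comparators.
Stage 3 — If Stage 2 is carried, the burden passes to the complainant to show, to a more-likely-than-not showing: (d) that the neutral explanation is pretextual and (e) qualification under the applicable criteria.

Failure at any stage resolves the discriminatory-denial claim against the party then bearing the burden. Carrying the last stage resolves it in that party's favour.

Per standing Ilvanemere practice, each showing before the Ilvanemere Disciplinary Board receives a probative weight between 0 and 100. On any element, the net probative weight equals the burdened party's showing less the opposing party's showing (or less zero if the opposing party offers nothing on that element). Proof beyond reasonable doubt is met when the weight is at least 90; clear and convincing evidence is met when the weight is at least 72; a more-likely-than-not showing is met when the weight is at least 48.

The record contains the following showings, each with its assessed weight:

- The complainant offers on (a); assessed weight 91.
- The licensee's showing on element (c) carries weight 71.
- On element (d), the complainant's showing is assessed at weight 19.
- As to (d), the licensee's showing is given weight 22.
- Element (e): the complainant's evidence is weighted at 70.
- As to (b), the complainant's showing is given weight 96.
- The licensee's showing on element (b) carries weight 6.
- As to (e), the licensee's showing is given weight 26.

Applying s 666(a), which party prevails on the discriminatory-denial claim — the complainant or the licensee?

complainant

At Stage 1 the complainant must meet proof beyond reasonable doubt (weight is at least 90): on (a) the weight is 91, ≥ 90, so (a) meets the standard; on (b) the weight is 96 less the opposing 6 gives net 90, ≥ 90, so (b) meets the standard.
  Stage 1 carried; the burden shifts to the licensee.
At Stage 2 the licensee must meet clear and convincing evidence (weight is at least 72): on (c) the weight is 71, < 72, so (c) does not meet the standard.
  The licensee does not carry Stage 2.
The complainant prevails.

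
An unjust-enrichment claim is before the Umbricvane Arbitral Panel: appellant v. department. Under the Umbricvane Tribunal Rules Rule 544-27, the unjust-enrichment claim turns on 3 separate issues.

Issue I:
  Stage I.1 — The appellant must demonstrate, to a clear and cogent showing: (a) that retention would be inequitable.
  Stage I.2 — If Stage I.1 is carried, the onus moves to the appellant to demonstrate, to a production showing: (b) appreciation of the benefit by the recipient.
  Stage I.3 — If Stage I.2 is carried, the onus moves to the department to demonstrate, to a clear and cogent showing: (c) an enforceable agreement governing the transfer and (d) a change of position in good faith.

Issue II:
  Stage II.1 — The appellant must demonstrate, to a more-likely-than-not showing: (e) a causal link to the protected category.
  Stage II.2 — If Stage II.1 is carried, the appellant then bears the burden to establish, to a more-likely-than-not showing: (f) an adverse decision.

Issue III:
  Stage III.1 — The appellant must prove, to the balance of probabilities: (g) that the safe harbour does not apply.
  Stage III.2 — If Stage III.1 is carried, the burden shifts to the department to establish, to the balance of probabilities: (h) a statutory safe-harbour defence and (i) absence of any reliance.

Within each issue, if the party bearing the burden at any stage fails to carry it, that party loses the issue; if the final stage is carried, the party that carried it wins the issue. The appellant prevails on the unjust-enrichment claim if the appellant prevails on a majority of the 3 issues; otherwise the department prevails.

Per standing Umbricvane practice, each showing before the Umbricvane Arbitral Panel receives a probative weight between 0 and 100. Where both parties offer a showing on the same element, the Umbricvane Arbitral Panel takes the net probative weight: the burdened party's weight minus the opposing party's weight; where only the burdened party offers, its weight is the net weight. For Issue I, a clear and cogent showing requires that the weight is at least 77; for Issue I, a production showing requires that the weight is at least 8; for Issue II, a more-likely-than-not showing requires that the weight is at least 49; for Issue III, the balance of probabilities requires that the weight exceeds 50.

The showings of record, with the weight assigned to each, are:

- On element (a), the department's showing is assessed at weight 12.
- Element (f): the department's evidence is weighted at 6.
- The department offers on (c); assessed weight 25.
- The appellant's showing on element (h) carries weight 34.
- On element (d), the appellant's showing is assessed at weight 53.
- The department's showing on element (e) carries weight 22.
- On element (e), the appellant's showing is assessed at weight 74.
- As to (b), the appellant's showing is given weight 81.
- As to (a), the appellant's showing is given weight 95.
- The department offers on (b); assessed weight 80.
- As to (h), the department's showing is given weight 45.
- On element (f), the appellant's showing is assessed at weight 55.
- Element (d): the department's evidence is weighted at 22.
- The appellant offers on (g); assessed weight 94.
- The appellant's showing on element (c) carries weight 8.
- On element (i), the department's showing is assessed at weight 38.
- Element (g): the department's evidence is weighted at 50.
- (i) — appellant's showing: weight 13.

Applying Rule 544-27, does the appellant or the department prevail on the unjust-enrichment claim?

— Issue I —
Stage I.1 (appellant, a clear and cogent showing, weight is at least 77): (a) net 95−12=83 ≥ 77 — meets.
  Stage I.1 is satisfied; the appellant continues to bear the burden.
Stage I.2 (appellant, a production showing, weight is at least 8): (b) net 81−80=1 < 8 — fails.
  Not every element is met, so the appellant fails to carry Stage I.2.
The department prevails on this issue.
— Issue II —
At Stage II.1 the appellant must meet a more-likely-than-not showing (weight is at least 49): on (e) the weight is 74 less the opposing 22 gives net 52, which does reach 49, so (e) meets the standard.
  Stage II.1 carried; the burden remains with the appellant.
At Stage II.2 the appellant must meet a more-likely-than-not showing (weight is at least 49): on (f) the weight is 55 less the opposing 6 gives net 49, which does reach 49, so (f) meets the standard.
  Stage II.2 carried; the final stage is satisfied.
Every stage carried; the appellant prevails on this issue.
— Issue III —
Stage III.1 (appellant, the balance of probabilities, weight exceeds 50): (g) net 94−50=44 ≤ 50 — fails.
  Not every element is met, so the appellant fails to carry Stage III.1.
The department prevails on this issue.
Per-issue: Issue I → department; Issue II → appellant; Issue III → department. The appellant must prevail on a majority of issues; overall, the department prevails.

department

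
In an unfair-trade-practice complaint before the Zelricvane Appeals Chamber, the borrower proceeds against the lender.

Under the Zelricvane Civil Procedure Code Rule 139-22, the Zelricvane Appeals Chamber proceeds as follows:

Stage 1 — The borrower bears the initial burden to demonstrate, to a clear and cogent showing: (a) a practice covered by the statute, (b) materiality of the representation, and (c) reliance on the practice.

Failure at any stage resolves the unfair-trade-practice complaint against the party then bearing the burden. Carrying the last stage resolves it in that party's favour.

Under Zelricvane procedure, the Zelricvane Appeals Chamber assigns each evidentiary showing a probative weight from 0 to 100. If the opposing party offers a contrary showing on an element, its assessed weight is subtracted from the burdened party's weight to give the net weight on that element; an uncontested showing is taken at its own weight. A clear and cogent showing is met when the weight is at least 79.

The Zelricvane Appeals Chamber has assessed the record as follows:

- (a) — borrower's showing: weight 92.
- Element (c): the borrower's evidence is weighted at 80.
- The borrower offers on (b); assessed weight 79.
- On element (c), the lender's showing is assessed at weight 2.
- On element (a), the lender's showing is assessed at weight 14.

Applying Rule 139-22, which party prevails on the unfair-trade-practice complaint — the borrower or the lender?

At Stage 1 the borrower must meet a clear and cogent showing (weight is at least 79): on (a) the weight is 92 less the opposing 14 gives net 78, < 79, so (a) does not meet the standard; on (b) the weight is 79, ≥ 79, so (b) meets the standard; on (c) the weight is 80 less the opposing 2 gives net 78, < 79, so (c) does not meet the standard.
  The borrower does not carry Stage 1.
So the lender prevails.

lender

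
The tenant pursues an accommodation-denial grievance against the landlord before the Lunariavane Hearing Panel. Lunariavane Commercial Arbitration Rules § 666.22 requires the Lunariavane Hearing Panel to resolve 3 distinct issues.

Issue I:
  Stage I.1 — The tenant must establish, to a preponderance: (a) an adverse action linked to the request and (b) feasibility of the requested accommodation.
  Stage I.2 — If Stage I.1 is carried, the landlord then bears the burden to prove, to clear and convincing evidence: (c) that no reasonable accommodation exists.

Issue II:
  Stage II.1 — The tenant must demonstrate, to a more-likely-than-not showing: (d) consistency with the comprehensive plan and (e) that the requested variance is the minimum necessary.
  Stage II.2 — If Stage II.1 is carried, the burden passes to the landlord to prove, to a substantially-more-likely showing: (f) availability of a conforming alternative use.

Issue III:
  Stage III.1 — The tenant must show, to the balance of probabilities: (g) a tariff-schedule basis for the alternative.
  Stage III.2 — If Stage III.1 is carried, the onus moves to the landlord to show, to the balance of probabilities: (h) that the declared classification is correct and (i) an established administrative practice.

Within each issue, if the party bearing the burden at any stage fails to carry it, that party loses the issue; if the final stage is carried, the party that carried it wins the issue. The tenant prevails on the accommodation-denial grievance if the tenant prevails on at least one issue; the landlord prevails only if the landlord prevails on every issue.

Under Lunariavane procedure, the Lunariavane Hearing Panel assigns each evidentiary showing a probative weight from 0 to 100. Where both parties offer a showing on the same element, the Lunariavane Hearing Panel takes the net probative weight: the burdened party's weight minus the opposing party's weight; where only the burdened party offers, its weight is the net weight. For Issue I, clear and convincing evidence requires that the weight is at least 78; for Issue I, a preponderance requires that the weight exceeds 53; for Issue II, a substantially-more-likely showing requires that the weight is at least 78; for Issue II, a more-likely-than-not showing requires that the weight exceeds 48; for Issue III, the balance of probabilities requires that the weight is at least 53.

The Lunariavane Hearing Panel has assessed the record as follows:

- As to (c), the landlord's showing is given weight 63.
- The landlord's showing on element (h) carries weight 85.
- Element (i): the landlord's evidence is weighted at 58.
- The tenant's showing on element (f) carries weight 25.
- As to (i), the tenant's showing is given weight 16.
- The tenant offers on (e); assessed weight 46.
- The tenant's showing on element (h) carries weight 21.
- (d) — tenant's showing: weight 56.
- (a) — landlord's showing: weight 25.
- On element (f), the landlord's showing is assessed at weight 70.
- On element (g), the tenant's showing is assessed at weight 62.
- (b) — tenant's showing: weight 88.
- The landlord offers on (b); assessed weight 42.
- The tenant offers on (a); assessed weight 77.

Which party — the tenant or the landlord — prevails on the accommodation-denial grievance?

— Issue I —
Stage I.1 (tenant, a preponderance, weight exceeds 53): (a) net 77−25=52 ≤ 53 — fails; (b) net 88−42=46 ≤ 53 — fails.
  Stage I.1 not carried; the tenant fails its burden.
So the landlord prevails on this issue.
— Issue II —
At Stage II.1 the tenant must meet a more-likely-than-not showing (weight exceeds 48): on (d) the weight is 56, which does exceed 48, so (d) meets the standard; on (e) the weight is 46, ≤ 48, so (e) does not meet the standard.
  The tenant does not carry Stage II.1.
So the landlord prevails on this issue.
— Issue III —
Stage III.1 — burden on tenant; standard: the balance of probabilities (weight is at least 53).
    (g): 62 ≥ 53 [met]
  All elements met. The burden passes to the landlord.
Stage III.2 — burden on landlord; standard: the balance of probabilities (weight is at least 53).
    (h): 85 − 21 = 64 ≥ 53 [met]
    (i): 58 − 16 = 42 < 53 [not met]
  Stage III.2 not carried; the landlord fails its burden.
So the tenant prevails on this issue.
Per-issue: Issue I → landlord; Issue II → landlord; Issue III → tenant. The tenant must prevail on at least one issue; overall, the tenant prevails.

tenant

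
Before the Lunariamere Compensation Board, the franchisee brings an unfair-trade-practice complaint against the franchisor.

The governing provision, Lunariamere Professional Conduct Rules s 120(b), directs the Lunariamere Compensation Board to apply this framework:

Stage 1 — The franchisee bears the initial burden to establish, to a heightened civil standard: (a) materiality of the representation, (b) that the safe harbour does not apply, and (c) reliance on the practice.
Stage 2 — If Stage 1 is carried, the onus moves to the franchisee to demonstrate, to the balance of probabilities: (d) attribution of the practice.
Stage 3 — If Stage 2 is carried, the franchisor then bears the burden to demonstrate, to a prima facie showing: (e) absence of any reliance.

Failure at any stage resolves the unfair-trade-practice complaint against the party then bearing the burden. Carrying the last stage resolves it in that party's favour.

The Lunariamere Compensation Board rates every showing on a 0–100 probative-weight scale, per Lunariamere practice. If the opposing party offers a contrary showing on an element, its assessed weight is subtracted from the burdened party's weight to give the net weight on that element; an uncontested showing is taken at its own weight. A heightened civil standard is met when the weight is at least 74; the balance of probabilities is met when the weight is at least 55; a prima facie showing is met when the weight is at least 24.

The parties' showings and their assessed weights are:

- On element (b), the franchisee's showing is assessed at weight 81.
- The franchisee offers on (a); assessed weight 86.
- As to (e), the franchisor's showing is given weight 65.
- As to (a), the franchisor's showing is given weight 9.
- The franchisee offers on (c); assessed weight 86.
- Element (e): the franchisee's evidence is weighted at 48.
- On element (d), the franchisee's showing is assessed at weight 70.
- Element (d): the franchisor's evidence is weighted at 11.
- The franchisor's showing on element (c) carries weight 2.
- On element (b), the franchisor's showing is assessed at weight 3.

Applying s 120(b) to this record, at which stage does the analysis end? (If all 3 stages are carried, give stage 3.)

Stage 1 (franchisee, a heightened civil standard, weight is at least 74): (a) net 86−9=77 ≥ 74 — meets; (b) net 81−3=78 ≥ 74 — meets; (c) net 86−2=84 ≥ 74 — meets.
  All elements met. The franchisee retains the burden for Stage 2.
Stage 2 (franchisee, the balance of probabilities, weight is at least 55): (d) net 70−11=59 ≥ 55 — meets.
  Stage 2 is satisfied; the onus moves to the franchisor.
Stage 3 (franchisor, a prima facie showing, weight is at least 24): (e) net 65−48=17 < 24 — fails.
  Stage 3 not carried; the franchisor fails its burden.
The franchisee prevails.

stage 3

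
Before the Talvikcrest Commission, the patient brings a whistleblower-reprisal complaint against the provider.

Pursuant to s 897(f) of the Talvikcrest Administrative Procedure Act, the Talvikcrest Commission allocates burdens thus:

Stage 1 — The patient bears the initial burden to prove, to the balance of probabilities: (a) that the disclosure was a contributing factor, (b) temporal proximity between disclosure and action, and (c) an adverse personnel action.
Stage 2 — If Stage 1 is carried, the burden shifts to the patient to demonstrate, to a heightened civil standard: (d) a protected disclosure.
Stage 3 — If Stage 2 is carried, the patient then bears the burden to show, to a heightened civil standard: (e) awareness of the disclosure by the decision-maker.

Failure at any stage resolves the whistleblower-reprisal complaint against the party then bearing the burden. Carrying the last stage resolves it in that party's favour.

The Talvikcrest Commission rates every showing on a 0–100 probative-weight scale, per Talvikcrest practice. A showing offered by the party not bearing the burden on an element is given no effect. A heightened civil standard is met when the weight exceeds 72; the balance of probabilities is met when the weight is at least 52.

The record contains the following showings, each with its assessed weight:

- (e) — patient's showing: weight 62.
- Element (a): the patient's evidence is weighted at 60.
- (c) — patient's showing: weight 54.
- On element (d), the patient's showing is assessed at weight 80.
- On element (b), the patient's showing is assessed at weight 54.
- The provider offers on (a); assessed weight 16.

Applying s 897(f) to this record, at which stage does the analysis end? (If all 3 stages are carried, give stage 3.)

Stage 1 — burden on patient; standard: the balance of probabilities (weight is at least 52).
    (a): 60 (provider's 16 disregarded) ≥ 52 [met]
    (b): 54 ≥ 52 [met]
    (c): 54 ≥ 52 [met]
  Stage 1 carried; the burden remains with the patient.
Stage 2 — burden on patient; standard: a heightened civil standard (weight exceeds 72).
    (d): 80 > 72 [met]
  Stage 2 carried; the burden remains with the patient.
Stage 3 — burden on patient; standard: a heightened civil standard (weight exceeds 72).
    (e): 62 ≤ 72 [not met]
  Stage 3 not carried; the patient fails its burden.
So the provider prevails.

stage 3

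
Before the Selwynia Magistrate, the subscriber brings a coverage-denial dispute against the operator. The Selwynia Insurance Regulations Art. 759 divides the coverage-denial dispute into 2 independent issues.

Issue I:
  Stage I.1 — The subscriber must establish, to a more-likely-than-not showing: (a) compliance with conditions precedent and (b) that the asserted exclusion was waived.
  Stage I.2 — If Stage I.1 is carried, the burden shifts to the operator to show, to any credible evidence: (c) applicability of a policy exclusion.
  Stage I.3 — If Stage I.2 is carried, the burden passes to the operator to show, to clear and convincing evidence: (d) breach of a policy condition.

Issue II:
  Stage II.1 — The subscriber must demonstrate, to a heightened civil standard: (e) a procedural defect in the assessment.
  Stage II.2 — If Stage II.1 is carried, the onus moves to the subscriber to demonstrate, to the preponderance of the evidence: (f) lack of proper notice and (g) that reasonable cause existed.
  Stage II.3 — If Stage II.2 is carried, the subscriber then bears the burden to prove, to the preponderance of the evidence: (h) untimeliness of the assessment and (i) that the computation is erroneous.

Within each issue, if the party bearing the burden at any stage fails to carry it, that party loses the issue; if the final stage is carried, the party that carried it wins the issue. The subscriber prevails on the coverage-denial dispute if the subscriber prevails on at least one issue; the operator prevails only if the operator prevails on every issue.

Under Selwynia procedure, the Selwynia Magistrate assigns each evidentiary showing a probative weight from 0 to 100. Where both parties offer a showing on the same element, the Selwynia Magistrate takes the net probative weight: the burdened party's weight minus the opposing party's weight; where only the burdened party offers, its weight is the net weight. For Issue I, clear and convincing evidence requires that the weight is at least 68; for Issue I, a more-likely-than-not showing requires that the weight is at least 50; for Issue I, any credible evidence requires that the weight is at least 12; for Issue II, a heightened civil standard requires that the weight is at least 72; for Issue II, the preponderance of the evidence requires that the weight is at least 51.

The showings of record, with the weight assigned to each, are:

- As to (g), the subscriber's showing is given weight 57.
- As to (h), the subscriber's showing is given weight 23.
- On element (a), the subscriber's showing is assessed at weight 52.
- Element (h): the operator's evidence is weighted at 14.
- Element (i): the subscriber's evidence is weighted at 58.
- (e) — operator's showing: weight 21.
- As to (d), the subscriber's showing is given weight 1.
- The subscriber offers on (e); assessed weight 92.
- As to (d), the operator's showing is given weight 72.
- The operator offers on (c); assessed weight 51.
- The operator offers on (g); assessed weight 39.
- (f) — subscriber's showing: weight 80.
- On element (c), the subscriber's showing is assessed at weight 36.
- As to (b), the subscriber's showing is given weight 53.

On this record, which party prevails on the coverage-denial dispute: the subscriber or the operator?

— Issue I —
Stage I.1 (subscriber, a more-likely-than-not showing, weight is at least 50): (a) 52 ≥ 50 — meets; (b) 53 ≥ 50 — meets.
  Stage I.1 carried; the burden shifts to the operator.
Stage I.2 (operator, any credible evidence, weight is at least 12): (c) net 51−36=15 ≥ 12 — meets.
  Stage I.2 carried; the burden remains with the operator.
Stage I.3 (operator, clear and convincing evidence, weight is at least 68): (d) net 72−1=71 ≥ 68 — meets.
  Stage I.3 carried; the final stage is satisfied.
With every stage satisfied, the operator prevails on this issue.
— Issue II —
At Stage II.1 the subscriber must meet a heightened civil standard (weight is at least 72): on (e) the weight is 92 less the opposing 21 gives net 71, < 72, so (e) does not meet the standard.
  Not every element is met, so the subscriber fails to carry Stage II.1.
The analysis ends at Stage II.1; the operator prevails on this issue.
Per-issue: Issue I → operator; Issue II → operator. The subscriber must prevail on at least one issue; overall, the operator prevails.

operator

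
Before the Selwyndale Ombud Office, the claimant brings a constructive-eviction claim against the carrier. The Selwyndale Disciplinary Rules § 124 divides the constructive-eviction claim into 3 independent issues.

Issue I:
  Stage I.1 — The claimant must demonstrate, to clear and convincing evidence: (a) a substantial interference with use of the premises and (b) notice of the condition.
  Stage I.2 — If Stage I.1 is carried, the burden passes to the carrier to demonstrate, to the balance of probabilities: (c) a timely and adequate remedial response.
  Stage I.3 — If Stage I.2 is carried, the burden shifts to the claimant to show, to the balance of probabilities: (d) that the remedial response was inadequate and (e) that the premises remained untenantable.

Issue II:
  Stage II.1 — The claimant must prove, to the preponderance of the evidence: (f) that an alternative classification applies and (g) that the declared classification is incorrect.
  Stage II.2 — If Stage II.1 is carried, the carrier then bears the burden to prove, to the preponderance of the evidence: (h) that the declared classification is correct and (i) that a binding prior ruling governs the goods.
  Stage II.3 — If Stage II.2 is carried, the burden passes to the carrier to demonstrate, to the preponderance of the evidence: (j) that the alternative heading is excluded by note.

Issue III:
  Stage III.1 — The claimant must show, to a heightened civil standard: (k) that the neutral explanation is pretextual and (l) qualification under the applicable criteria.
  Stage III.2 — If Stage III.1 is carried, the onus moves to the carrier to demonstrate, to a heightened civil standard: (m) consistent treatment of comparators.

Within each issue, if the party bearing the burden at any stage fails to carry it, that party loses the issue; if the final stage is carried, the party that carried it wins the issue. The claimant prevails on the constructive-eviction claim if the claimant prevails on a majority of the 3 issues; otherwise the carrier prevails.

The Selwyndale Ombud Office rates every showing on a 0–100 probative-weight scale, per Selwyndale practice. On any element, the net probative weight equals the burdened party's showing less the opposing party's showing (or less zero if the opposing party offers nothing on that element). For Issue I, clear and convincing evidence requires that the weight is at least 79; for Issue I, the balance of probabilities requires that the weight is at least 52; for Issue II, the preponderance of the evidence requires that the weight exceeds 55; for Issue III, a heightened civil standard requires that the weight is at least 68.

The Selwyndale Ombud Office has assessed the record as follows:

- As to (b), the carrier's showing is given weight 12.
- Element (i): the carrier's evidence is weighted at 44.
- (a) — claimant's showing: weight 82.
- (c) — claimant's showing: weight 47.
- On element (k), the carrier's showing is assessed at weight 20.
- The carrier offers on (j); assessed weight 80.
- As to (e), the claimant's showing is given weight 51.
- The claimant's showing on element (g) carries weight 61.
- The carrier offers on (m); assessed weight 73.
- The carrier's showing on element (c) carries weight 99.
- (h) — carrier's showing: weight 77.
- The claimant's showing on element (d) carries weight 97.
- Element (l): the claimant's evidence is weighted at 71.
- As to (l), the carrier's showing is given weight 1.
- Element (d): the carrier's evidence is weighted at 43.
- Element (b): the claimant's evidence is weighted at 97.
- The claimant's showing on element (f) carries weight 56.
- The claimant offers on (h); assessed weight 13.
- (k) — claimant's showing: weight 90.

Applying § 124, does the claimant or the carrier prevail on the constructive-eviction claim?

carrier

— Issue I —
Stage I.1 — burden on claimant; standard: clear and convincing evidence (weight is at least 79).
    (a): 82 ≥ 79 [met]
    (b): 97 − 12 = 85 ≥ 79 [met]
  The claimant carries Stage I.1; the carrier now bears the burden.
Stage I.2 — burden on carrier; standard: the balance of probabilities (weight is at least 52).
    (c): 99 − 47 = 52 ≥ 52 [met]
  All elements met. The burden passes to the claimant.
Stage I.3 — burden on claimant; standard: the balance of probabilities (weight is at least 52).
    (d): 97 − 43 = 54 ≥ 52 [met]
    (e): 51 < 52 [not met]
  Stage I.3 not carried; the claimant fails its burden.
The analysis ends at Stage I.3; the carrier prevails on this issue.
— Issue II —
At Stage II.1 the claimant must meet the preponderance of the evidence (weight exceeds 55): on (f) the weight is 56, which does exceed 55, so (f) meets the standard; on (g) the weight is 61, > 55, so (g) meets the standard.
  Stage II.1 carried; the burden shifts to the carrier.
At Stage II.2 the carrier must meet the preponderance of the evidence (weight exceeds 55): on (h) the weight is 77 less the opposing 13 gives net 64, > 55, so (h) meets the standard; on (i) the weight is 44, which does not exceed 55, so (i) does not meet the standard.
  Not every element is met, so the carrier fails to carry Stage II.2.
So the claimant prevails on this issue.
— Issue III —
At Stage III.1 the claimant must meet a heightened civil standard (weight is at least 68): on (k) the weight is 90 less the opposing 20 gives net 70, ≥ 68, so (k) meets the standard; on (l) the weight is 71 less the opposing 1 gives net 70, ≥ 68, so (l) meets the standard.
  Stage III.1 carried; the burden shifts to the carrier.
At Stage III.2 the carrier must meet a heightened civil standard (weight is at least 68): on (m) the weight is 73, which does reach 68, so (m) meets the standard.
  Stage III.2 carried; the final stage is satisfied.
Every stage carried; the carrier prevails on this issue.
Per-issue: Issue I → carrier; Issue II → claimant; Issue III → carrier. The claimant must prevail on a majority of issues; overall, the carrier prevails.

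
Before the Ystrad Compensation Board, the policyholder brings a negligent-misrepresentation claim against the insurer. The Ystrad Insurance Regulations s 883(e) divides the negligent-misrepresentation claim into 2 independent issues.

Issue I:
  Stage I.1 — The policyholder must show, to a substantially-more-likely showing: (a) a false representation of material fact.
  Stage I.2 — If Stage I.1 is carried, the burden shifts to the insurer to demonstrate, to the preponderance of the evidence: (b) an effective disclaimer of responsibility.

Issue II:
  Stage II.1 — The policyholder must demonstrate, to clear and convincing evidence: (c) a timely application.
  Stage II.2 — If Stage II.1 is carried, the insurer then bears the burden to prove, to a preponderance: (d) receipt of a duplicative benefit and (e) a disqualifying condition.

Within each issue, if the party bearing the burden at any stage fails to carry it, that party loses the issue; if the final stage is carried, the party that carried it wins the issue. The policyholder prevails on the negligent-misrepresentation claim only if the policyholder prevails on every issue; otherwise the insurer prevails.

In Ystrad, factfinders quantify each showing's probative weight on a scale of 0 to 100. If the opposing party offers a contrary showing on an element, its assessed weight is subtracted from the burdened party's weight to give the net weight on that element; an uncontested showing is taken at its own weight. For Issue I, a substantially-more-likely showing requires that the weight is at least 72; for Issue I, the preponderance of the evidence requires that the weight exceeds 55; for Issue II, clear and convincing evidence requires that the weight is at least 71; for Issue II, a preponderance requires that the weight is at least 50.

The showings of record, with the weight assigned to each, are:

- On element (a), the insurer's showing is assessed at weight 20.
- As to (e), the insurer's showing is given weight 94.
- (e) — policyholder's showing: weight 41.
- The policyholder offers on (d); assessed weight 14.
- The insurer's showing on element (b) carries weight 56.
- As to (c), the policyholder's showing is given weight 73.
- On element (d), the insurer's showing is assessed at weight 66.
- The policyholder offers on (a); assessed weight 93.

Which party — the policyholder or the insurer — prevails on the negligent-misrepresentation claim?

insurer

— Issue I —
Stage I.1 (policyholder, a substantially-more-likely showing, weight is at least 72): (a) net 93−20=73 ≥ 72 — meets.
  All elements met. The burden passes to the insurer.
Stage I.2 (insurer, the preponderance of the evidence, weight exceeds 55): (b) 56 > 55 — meets.
  All elements met at the final stage.
Every stage carried; the insurer prevails on this issue.
— Issue II —
Stage II.1 (policyholder, clear and convincing evidence, weight is at least 71): (c) 73 ≥ 71 — meets.
  Stage II.1 is satisfied; the onus moves to the insurer.
Stage II.2 (insurer, a preponderance, weight is at least 50): (d) net 66−14=52 ≥ 50 — meets; (e) net 94−41=53 ≥ 50 — meets.
  All elements met at the final stage.
All stages carried — the insurer prevails on this issue.
Per-issue: Issue I → insurer; Issue II → insurer. The policyholder must prevail on every issue; overall, the insurer prevails.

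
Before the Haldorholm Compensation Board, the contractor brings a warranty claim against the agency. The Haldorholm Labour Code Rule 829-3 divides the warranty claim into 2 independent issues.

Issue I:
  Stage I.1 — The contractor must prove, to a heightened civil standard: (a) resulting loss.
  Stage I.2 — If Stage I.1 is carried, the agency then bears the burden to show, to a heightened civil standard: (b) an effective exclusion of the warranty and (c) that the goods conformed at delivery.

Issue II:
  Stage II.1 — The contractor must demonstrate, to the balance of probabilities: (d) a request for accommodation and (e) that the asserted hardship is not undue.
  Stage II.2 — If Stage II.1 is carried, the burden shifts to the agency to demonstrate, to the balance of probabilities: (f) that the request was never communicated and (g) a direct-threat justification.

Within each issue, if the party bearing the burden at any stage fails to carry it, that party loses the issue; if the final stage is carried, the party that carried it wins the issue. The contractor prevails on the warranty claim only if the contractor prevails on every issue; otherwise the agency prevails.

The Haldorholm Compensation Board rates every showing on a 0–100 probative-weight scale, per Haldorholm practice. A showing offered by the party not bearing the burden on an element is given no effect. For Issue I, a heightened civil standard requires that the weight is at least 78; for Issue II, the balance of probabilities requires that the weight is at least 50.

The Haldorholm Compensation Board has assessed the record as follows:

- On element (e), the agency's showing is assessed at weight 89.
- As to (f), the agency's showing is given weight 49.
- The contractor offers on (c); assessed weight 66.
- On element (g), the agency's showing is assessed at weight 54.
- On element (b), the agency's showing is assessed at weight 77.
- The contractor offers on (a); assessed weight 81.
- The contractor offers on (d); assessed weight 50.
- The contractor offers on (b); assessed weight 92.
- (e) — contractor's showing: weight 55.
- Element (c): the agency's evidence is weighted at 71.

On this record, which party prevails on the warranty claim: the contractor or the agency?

— Issue I —
Stage I.1 — burden on contractor; standard: a heightened civil standard (weight is at least 78).
    (a): 81 ≥ 78 [met]
  The contractor carries Stage I.1; the agency now bears the burden.
Stage I.2 — burden on agency; standard: a heightened civil standard (weight is at least 78).
    (b): 77 (contractor's 92 disregarded) < 78 [not met]
    (c): 71 (contractor's 66 disregarded) < 78 [not met]
  Not every element is met, so the agency fails to carry Stage I.2.
So the contractor prevails on this issue.
— Issue II —
Stage II.1 — burden on contractor; standard: the balance of probabilities (weight is at least 50).
    (d): 50 ≥ 50 [met]
    (e): 55 (agency's 89 disregarded) ≥ 50 [met]
  Stage II.1 carried; the burden shifts to the agency.
Stage II.2 — burden on agency; standard: the balance of probabilities (weight is at least 50).
    (f): 49 < 50 [not met]
    (g): 54 ≥ 50 [met]
  The agency does not carry Stage II.2.
The analysis ends at Stage II.2; the contractor prevails on this issue.
Per-issue: Issue I → contractor; Issue II → contractor. The contractor must prevail on every issue; overall, the contractor prevails.

contractor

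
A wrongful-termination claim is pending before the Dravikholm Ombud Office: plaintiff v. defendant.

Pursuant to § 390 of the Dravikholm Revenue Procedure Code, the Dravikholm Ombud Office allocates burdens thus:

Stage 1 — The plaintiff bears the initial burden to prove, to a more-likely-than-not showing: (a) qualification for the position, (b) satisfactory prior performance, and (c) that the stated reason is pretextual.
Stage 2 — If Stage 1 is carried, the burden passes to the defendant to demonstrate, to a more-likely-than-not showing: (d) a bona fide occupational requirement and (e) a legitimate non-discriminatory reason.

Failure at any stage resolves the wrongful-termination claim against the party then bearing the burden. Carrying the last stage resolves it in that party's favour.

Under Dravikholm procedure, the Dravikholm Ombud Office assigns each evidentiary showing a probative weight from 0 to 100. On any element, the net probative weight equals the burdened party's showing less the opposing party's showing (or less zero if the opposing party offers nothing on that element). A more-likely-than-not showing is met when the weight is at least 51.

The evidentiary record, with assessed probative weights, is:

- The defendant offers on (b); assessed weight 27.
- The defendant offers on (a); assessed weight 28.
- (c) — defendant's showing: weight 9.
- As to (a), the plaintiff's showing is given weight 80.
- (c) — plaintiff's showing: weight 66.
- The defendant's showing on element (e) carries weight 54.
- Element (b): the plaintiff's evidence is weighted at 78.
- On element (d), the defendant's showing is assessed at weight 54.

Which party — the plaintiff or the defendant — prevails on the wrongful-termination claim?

defendant

At Stage 1 the plaintiff must meet a more-likely-than-not showing (weight is at least 51): on (a) the weight is 80 less the opposing 28 gives net 52, ≥ 51, so (a) meets the standard; on (b) the weight is 78 less the opposing 27 gives net 51, which does reach 51, so (b) meets the standard; on (c) the weight is 66 less the opposing 9 gives net 57, ≥ 51, so (c) meets the standard.
  Stage 1 is satisfied; the onus moves to the defendant.
At Stage 2 the defendant must meet a more-likely-than-not showing (weight is at least 51): on (d) the weight is 54, ≥ 51, so (d) meets the standard; on (e) the weight is 54, ≥ 51, so (e) meets the standard.
  The defendant carries the last stage.
All stages carried — the defendant prevails.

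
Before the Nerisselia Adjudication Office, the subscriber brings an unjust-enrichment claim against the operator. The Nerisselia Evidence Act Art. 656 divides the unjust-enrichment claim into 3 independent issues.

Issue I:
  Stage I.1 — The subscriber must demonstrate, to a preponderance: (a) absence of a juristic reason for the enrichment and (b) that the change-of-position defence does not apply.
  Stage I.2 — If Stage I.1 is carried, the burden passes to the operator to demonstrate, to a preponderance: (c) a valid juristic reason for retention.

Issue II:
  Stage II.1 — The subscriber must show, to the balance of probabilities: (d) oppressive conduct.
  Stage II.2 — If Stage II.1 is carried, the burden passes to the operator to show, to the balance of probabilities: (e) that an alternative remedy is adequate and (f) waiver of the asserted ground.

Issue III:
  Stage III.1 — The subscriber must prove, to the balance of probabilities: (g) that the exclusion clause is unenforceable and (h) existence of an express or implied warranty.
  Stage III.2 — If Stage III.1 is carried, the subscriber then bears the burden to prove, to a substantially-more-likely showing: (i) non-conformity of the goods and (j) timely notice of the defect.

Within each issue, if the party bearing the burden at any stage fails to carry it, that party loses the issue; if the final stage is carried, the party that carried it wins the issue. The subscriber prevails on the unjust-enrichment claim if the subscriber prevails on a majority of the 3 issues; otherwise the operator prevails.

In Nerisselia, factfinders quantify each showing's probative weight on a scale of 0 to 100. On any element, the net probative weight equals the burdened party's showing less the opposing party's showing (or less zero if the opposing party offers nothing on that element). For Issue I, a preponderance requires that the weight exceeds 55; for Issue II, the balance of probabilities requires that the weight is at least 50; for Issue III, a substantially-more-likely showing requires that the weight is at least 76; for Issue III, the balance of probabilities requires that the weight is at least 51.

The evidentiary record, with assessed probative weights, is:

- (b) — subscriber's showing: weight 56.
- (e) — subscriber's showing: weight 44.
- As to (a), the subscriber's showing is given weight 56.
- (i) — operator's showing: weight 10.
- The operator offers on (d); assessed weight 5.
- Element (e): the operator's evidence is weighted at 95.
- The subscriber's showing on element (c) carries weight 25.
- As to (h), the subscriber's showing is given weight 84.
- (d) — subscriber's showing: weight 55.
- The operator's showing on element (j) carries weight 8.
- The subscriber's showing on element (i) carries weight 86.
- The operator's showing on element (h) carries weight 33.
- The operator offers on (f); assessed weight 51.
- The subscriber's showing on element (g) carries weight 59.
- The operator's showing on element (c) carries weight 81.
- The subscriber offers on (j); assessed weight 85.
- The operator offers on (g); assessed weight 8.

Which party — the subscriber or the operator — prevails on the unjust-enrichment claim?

operator

— Issue I —
Stage I.1 — burden on subscriber; standard: a preponderance (weight exceeds 55).
    (a): 56 > 55 [met]
    (b): 56 > 55 [met]
  The subscriber carries Stage I.1; the operator now bears the burden.
Stage I.2 — burden on operator; standard: a preponderance (weight exceeds 55).
    (c): 81 − 25 = 56 > 55 [met]
  The operator carries the last stage.
All stages carried — the operator prevails on this issue.
— Issue II —
Stage II.1 — burden on subscriber; standard: the balance of probabilities (weight is at least 50).
    (d): 55 − 5 = 50 ≥ 50 [met]
  All elements met. The burden passes to the operator.
Stage II.2 — burden on operator; standard: the balance of probabilities (weight is at least 50).
    (e): 95 − 44 = 51 ≥ 50 [met]
    (f): 51 ≥ 50 [met]
  Stage II.2 carried; the final stage is satisfied.
With every stage satisfied, the operator prevails on this issue.
— Issue III —
Stage III.1 — burden on subscriber; standard: the balance of probabilities (weight is at least 51).
    (g): 59 − 8 = 51 ≥ 51 [met]
    (h): 84 − 33 = 51 ≥ 51 [met]
  All elements met. The subscriber retains the burden for Stage III.2.
Stage III.2 — burden on subscriber; standard: a substantially-more-likely showing (weight is at least 76).
    (i): 86 − 10 = 76 ≥ 76 [met]
    (j): 85 − 8 = 77 ≥ 76 [met]
  The subscriber carries the last stage.
All stages carried — the subscriber prevails on this issue.
Per-issue: Issue I → operator; Issue II → operator; Issue III → subscriber. The subscriber must prevail on a majority of issues; overall, the operator prevails.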